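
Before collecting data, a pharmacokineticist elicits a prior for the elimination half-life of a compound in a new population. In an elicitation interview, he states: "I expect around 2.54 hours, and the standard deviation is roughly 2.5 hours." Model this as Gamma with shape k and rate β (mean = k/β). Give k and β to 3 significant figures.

k ≈ 1.03, β ≈ 0.406

For Gamma(k, rate β): mean = k/β, variance = k/β², so CV = 1/√k.
CV = SD/mean = 2.5/2.54 = 0.9843, hence k = 1/CV² = 1.03.
Then β = k/mean = 1.03/2.54 = 0.406.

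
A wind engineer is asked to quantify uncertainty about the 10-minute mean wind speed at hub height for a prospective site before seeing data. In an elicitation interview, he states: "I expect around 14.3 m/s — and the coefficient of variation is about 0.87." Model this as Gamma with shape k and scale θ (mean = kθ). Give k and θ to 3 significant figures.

k ≈ 1.32, θ ≈ 10.8

For Gamma(k, scale θ): mean = kθ, variance = kθ², so CV = 1/√k.
CV = 0.87, hence k = 1/CV² = 1.32.
Then θ = mean/k = 14.3/1.32 = 10.8.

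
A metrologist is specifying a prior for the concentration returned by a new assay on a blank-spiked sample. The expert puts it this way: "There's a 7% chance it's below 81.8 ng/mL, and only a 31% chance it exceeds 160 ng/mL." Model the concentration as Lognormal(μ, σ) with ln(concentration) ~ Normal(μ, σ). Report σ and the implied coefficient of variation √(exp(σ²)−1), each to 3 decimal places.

σ ≈ 0.340, CV ≈ 0.350

If T ~ Lognormal(μ,σ) then ln T ~ Normal(μ,σ), so the p-quantile of ln T is μ + z_p·σ.
ln(81.8) = 4.404 and ln(160) = 5.075; z_{0.07} = -1.476, z_{0.69} = 0.4959.
σ = (5.075 − 4.404)/(0.4959 − (-1.476)) = 0.340.
μ = 4.404 − (-1.476)·0.340 = 4.906.
CV = √(exp(σ²)−1) = √(exp(0.1158)−1) = 0.350.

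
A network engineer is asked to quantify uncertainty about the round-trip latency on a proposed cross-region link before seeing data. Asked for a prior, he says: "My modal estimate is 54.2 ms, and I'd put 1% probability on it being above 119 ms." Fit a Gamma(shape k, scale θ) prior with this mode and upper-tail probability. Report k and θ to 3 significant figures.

k ≈ 8.8, θ ≈ 6.95

Gamma(k,θ) with k>1 has mode (k−1)θ, so θ = 54.2/(k−1).
Need P(X < 119) = 0.99 with θ tied to k this way. Start at k = 2, θ = 54.2: P(X<119) ≈ 0.644.
Too low — raise k to concentrate. Iterating converges to k ≈ 8.8.
Then θ = 54.2/(8.8−1) ≈ 6.95.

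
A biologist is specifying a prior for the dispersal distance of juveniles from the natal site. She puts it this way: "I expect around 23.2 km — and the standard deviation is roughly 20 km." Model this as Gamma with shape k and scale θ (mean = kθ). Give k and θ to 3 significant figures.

k ≈ 1.35, θ ≈ 17.2

For Gamma(k, scale θ): mean = kθ, variance = kθ², so CV = 1/√k.
CV = SD/mean = 20/23.2 = 0.8621, hence k = 1/CV² = 1.35.
Then θ = mean/k = 23.2/1.35 = 17.2.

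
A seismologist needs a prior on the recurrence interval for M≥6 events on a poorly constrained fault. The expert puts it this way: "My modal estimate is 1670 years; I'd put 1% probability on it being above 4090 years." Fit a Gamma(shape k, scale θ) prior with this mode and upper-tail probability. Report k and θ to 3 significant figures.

k ≈ 6.88, θ ≈ 284

Gamma(k,θ) with k>1 has mode (k−1)θ, so θ = 1670/(k−1).
Need P(X < 4090) = 0.99 with θ tied to k this way. Start at k = 2, θ = 1670: P(X<4090) ≈ 0.702.
Too low — raise k to concentrate. Iterating converges to k ≈ 6.88.
Then θ = 1670/(6.88−1) ≈ 284.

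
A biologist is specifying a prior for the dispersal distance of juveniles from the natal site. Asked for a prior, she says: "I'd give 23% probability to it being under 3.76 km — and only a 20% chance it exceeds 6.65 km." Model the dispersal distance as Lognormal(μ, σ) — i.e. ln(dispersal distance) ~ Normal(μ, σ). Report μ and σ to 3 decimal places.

μ ≈ 1.591, σ ≈ 0.361

If T ~ Lognormal(μ,σ) then ln T ~ Normal(μ,σ), so the p-quantile of ln T is μ + z_p·σ.
ln(3.76) = 1.324 and ln(6.65) = 1.895; z_{0.23} = -0.7388, z_{0.8} = 0.8416.
σ = (1.895 − 1.324)/(0.8416 − (-0.7388)) = 0.361.
μ = 1.324 − (-0.7388)·0.361 = 1.591.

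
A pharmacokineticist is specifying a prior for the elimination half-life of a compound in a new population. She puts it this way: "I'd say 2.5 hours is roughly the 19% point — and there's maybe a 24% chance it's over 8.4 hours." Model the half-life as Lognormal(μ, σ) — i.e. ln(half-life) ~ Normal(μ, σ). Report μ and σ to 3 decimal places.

μ ≈ 1.588, σ ≈ 0.765

If T ~ Lognormal(μ,σ) then ln T ~ Normal(μ,σ), so the p-quantile of ln T is μ + z_p·σ.
ln(2.5) = 0.9163 and ln(8.4) = 2.128; z_{0.19} = -0.8779, z_{0.76} = 0.7063.
σ = (2.128 − 0.9163)/(0.7063 − (-0.8779)) = 0.765.
μ = 0.9163 − (-0.8779)·0.765 = 1.588.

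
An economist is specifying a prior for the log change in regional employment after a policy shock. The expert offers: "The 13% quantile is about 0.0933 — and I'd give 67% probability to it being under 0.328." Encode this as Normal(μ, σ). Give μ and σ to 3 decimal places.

For Normal(μ,σ), the p-quantile is μ + z_p·σ. Here z_{0.13} = -1.126, z_{0.67} = 0.4399.
So 0.0933 = μ − 1.126σ and 0.328 = μ + 0.4399σ.
Subtracting: σ = (0.328 − 0.0933)/(0.4399 − (-1.126)) = 0.150.
Then μ = 0.0933 − (-1.126)·0.150 = 0.262.

μ = 0.262, σ = 0.150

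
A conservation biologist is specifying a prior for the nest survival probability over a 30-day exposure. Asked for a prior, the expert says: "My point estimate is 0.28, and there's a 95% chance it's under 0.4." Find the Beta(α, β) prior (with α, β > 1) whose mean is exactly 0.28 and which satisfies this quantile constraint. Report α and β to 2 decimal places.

With mean 0.28 fixed, write α = 0.28s, β = 0.72s where s = α+β.
Need P(θ < 0.4) = 0.95 under Beta(0.28s, 0.72s). Normal approximation: (q−m)/√(m(1−m)/s) ≈ z_{0.95} = 1.64, so s ≈ 0.28·0.72·(1.64)²/(0.4−0.28)² = 37.9.
At s = 37.9: P(θ<0.4) ≈ 0.943. Adjusting to match 0.95 gives s ≈ 40.99.
So α = 0.28·40.99 ≈ 11.48, β = 0.72·40.99 ≈ 29.51.

α ≈ 11.48, β ≈ 29.51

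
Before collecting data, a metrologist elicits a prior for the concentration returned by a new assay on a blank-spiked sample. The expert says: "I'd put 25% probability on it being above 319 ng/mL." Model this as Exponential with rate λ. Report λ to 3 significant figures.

P(T > 319.0) = e^(−λ·319.0) = 0.25, so λ = −ln(0.25)/319.0 = 0.00435.

λ ≈ 0.00435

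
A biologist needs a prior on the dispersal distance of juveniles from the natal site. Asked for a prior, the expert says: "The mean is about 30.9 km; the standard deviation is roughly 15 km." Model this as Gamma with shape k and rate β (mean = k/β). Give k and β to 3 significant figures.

k ≈ 4.24, β ≈ 0.137

For Gamma(k, rate β): mean = k/β, variance = k/β², so CV = 1/√k.
CV = SD/mean = 15/30.9 = 0.4854, hence k = 1/CV² = 4.24.
Then β = k/mean = 4.24/30.9 = 0.137.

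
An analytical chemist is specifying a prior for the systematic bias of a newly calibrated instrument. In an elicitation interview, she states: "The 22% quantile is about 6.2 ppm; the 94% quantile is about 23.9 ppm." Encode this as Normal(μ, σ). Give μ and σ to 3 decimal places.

The p-quantile of Normal(μ,σ) is μ + z_p·σ, with z_{0.22} = -0.7722 and z_{0.94} = 1.555.
Eliminate σ: μ = (z₂·x₁ − z₁·x₂)/(z₂ − z₁) = (1.555·6.2 − (-0.7722)·23.9)/2.327 = 12.074.
Then σ = (x₂ − x₁)/(z₂ − z₁) = (23.9 − 6.2)/2.327 = 7.606.

μ = 12.074, σ = 7.606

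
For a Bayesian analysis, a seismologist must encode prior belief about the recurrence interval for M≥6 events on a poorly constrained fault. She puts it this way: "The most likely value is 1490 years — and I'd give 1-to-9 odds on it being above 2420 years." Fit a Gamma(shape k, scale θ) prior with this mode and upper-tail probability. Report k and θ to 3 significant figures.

k ≈ 9, θ ≈ 186

Gamma(k,θ) with k>1 has mode (k−1)θ, so θ = 1490/(k−1).
Need P(X < 2420) = 0.9 with θ tied to k this way. Start at k = 2, θ = 1490: P(X<2420) ≈ 0.483.
Too low — raise k to concentrate. Iterating converges to k ≈ 9.
Then θ = 1490/(9−1) ≈ 186.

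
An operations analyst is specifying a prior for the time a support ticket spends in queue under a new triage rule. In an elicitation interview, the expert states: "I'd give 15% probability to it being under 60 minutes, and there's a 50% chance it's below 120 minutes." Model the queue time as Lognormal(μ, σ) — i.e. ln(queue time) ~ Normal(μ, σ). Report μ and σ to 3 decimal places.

μ ≈ 4.787, σ ≈ 0.669

If T ~ Lognormal(μ,σ) then ln T ~ Normal(μ,σ), so the p-quantile of ln T is μ + z_p·σ.
ln(60) = 4.094 and ln(120) = 4.787; z_{0.15} = -1.036, z_{0.5} = 0.
σ = (4.787 − 4.094)/(0 − (-1.036)) = 0.669.
μ = 4.094 − (-1.036)·0.669 = 4.787.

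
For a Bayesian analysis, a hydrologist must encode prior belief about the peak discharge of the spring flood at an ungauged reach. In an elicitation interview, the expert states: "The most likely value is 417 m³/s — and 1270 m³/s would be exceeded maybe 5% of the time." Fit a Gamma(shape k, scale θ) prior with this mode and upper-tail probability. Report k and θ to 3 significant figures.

k ≈ 3.13, θ ≈ 196

Gamma(k,θ) with k>1 has mode (k−1)θ, so θ = 417/(k−1).
Need P(X < 1270) = 0.95 with θ tied to k this way. Start at k = 2, θ = 417: P(X<1270) ≈ 0.808.
Too low — raise k to concentrate. Iterating converges to k ≈ 3.13.
Then θ = 417/(3.13−1) ≈ 196.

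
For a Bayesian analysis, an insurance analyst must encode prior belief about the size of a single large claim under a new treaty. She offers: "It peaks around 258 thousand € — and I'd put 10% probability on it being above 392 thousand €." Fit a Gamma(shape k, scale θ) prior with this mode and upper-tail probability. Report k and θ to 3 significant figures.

Gamma(k,θ) with k>1 has mode (k−1)θ, so θ = 258/(k−1).
Need P(X < 392) = 0.9 with θ tied to k this way. Start at k = 2, θ = 258: P(X<392) ≈ 0.449.
Too low — raise k to concentrate. Iterating converges to k ≈ 11.7.
Then θ = 258/(11.7−1) ≈ 24.2.

k ≈ 11.7, θ ≈ 24.2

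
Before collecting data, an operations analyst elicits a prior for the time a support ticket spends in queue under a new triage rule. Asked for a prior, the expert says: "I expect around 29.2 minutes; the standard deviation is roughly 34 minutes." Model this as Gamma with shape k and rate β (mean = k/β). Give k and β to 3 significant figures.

k ≈ 0.738, β ≈ 0.0253

For Gamma(k, rate β): mean = k/β, variance = k/β², so CV = 1/√k.
CV = SD/mean = 34/29.2 = 1.164, hence k = 1/CV² = 0.738.
Then β = k/mean = 0.738/29.2 = 0.0253.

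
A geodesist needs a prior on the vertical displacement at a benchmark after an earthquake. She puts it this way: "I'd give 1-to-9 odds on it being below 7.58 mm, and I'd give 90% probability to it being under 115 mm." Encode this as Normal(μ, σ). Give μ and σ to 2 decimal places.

The p-quantile of Normal(μ,σ) is μ + z_p·σ, with z_{0.1} = -1.282 and z_{0.9} = 1.282.
Eliminate σ: μ = (z₂·x₁ − z₁·x₂)/(z₂ − z₁) = (1.282·7.58 − (-1.282)·115)/2.563 = 61.29.
Then σ = (x₂ − x₁)/(z₂ − z₁) = (115 − 7.58)/2.563 = 41.91.

μ = 61.29, σ = 41.91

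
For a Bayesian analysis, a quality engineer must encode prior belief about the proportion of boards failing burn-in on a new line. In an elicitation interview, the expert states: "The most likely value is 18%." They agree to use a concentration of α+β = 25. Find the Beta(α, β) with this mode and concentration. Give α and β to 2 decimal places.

For α,β > 1 the Beta mode is (α−1)/(α+β−2). With α+β = 25, the mode is (α−1)/23.
Set (α−1)/23 = 0.18 → α = 1 + 0.18·23 = 5.14.
β = 25 − α = 19.86.

α = 5.14, β = 19.86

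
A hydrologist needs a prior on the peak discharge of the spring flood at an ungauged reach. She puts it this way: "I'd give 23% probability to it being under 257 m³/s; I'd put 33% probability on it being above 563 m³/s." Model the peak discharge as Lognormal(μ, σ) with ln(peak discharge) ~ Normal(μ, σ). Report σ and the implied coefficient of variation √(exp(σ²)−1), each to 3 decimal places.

If T ~ Lognormal(μ,σ) then ln T ~ Normal(μ,σ), so the p-quantile of ln T is μ + z_p·σ.
ln(257) = 5.549 and ln(563) = 6.333; z_{0.23} = -0.7388, z_{0.67} = 0.4399.
σ = (6.333 − 5.549)/(0.4399 − (-0.7388)) = 0.665.
μ = 5.549 − (-0.7388)·0.665 = 6.041.
CV = √(exp(σ²)−1) = √(exp(0.4426)−1) = 0.746.

σ ≈ 0.665, CV ≈ 0.746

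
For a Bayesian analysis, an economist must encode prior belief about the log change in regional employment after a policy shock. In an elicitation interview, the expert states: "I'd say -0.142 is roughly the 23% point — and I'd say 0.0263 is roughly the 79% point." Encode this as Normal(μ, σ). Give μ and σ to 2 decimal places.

For Normal(μ,σ), the p-quantile is μ + z_p·σ. Here z_{0.23} = -0.7388, z_{0.79} = 0.8064.
So -0.142 = μ − 0.7388σ and 0.0263 = μ + 0.8064σ.
Subtracting: σ = (0.0263 − -0.142)/(0.8064 − (-0.7388)) = 0.11.
Then μ = -0.142 − (-0.7388)·0.11 = -0.06.

μ = -0.06, σ = 0.11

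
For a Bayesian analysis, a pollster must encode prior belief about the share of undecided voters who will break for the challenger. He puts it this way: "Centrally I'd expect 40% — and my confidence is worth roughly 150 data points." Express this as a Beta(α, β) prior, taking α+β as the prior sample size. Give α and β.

α = 60, β = 90

Under the effective-sample-size interpretation, Beta(α, β) has prior mean α/(α+β) and prior sample size α+β.
So α+β = 150 and α/(α+β) = 0.4, giving α = 0.4·150 = 60 and β = 150 − 60 = 90.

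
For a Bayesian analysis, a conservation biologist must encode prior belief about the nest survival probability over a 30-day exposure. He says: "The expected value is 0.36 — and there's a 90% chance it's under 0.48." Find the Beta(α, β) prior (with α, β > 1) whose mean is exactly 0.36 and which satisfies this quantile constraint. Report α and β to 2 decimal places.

With mean 0.36 fixed, write α = 0.36s, β = 0.64s where s = α+β.
Need P(θ < 0.48) = 0.9 under Beta(0.36s, 0.64s). Normal approximation: (q−m)/√(m(1−m)/s) ≈ z_{0.9} = 1.28, so s ≈ 0.36·0.64·(1.28)²/(0.48−0.36)² = 26.3.
At s = 26.3: P(θ<0.48) ≈ 0.897. Adjusting to match 0.9 gives s ≈ 26.90.
So α = 0.36·26.90 ≈ 9.68, β = 0.64·26.90 ≈ 17.21.

α ≈ 9.68, β ≈ 17.21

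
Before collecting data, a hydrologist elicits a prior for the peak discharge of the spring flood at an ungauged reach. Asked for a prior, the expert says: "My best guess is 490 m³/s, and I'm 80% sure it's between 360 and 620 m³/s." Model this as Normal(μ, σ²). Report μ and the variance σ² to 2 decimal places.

μ = 490.00, σ² = 10289.98

A symmetric 80% interval runs μ ± z·σ with z = 1.282.
Half-width = 130, so σ = 130/1.282 = 101.440 and σ² = 10289.98.
μ is the stated best guess, 490.00.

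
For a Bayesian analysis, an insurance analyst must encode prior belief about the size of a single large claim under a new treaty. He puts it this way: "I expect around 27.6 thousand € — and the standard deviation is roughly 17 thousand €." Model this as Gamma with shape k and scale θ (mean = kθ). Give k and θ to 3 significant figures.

For Gamma(k, scale θ): mean = kθ, variance = kθ², so CV = 1/√k.
CV = SD/mean = 17/27.6 = 0.6159, hence k = 1/CV² = 2.64.
Then θ = mean/k = 27.6/2.64 = 10.5.

k ≈ 2.64, θ ≈ 10.5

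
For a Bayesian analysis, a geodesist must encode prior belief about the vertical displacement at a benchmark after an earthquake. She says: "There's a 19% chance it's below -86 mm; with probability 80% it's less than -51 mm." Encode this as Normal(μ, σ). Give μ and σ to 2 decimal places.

μ = -68.13, σ = 20.35

For Normal(μ,σ), the p-quantile is μ + z_p·σ. Here z_{0.19} = -0.8779, z_{0.8} = 0.8416.
So -86 = μ − 0.8779σ and -51 = μ + 0.8416σ.
Subtracting: σ = (-51 − -86)/(0.8416 − (-0.8779)) = 20.35.
Then μ = -86 − (-0.8779)·20.35 = -68.13.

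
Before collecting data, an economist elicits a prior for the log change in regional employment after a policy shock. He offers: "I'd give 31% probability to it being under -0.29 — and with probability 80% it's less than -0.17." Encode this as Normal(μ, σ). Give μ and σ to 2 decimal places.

The p-quantile of Normal(μ,σ) is μ + z_p·σ, with z_{0.31} = -0.4959 and z_{0.8} = 0.8416.
Eliminate σ: μ = (z₂·x₁ − z₁·x₂)/(z₂ − z₁) = (0.8416·-0.29 − (-0.4959)·-0.17)/1.337 = -0.25.
Then σ = (x₂ − x₁)/(z₂ − z₁) = (-0.17 − -0.29)/1.337 = 0.09.

μ = -0.25, σ = 0.09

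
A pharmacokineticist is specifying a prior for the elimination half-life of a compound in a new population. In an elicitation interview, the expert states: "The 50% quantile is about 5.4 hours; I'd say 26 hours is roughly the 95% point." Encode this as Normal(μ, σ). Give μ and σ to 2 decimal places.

The p-quantile of Normal(μ,σ) is μ + z_p·σ, with z_{0.5} = 0 and z_{0.95} = 1.645.
Eliminate σ: μ = (z₂·x₁ − z₁·x₂)/(z₂ − z₁) = (1.645·5.4 − (0)·26)/1.645 = 5.40.
Then σ = (x₂ − x₁)/(z₂ − z₁) = (26 − 5.4)/1.645 = 12.52.

μ = 5.40, σ = 12.52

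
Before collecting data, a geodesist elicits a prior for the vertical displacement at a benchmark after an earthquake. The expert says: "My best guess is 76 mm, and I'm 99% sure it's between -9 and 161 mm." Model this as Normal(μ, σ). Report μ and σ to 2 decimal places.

A symmetric 99% interval runs μ ± z·σ with z = 2.576.
Half-width = 85, so σ = 85/2.576 = 33.00.
μ is the stated best guess, 76.00.

μ = 76.00, σ = 33.00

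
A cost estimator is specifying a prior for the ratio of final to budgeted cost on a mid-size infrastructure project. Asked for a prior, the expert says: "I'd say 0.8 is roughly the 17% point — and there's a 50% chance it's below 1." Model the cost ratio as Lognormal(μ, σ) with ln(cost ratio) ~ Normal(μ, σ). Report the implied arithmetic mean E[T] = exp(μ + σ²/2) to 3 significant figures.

If T ~ Lognormal(μ,σ) then ln T ~ Normal(μ,σ), so the p-quantile of ln T is μ + z_p·σ.
ln(0.8) = -0.2231 and ln(1) = 0; z_{0.17} = -0.9542, z_{0.5} = 0.
σ = (0 − -0.2231)/(0 − (-0.9542)) = 0.234.
μ = -0.2231 − (-0.9542)·0.234 = 0.000.
E[T] = exp(μ + σ²/2) = exp(0.000 + 0.0273) = 1.03.

E[T] ≈ 1.03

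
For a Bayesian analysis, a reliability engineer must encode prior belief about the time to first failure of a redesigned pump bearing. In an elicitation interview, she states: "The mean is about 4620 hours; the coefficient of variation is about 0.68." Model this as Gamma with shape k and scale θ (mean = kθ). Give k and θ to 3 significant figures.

k ≈ 2.16, θ ≈ 2140

For Gamma(k, scale θ): mean = kθ, variance = kθ², so CV = 1/√k.
CV = 0.68, hence k = 1/CV² = 2.16.
Then θ = mean/k = 4620/2.16 = 2140.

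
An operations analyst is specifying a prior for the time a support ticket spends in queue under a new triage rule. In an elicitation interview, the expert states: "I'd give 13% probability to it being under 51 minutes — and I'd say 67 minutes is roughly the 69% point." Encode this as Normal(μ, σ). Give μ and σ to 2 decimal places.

For Normal(μ,σ), the p-quantile is μ + z_p·σ. Here z_{0.13} = -1.126, z_{0.69} = 0.4959.
So 51 = μ − 1.126σ and 67 = μ + 0.4959σ.
Subtracting: σ = (67 − 51)/(0.4959 − (-1.126)) = 9.86.
Then μ = 51 − (-1.126)·9.86 = 62.11.

μ = 62.11, σ = 9.86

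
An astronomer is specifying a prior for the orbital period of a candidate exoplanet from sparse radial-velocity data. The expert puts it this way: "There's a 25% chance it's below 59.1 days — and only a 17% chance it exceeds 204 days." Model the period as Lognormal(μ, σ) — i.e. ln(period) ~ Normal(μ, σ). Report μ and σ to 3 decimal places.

μ ≈ 4.592, σ ≈ 0.761

If T ~ Lognormal(μ,σ) then ln T ~ Normal(μ,σ), so the p-quantile of ln T is μ + z_p·σ.
ln(59.1) = 4.079 and ln(204) = 5.318; z_{0.25} = -0.6745, z_{0.83} = 0.9542.
σ = (5.318 − 4.079)/(0.9542 − (-0.6745)) = 0.761.
μ = 4.079 − (-0.6745)·0.761 = 4.592.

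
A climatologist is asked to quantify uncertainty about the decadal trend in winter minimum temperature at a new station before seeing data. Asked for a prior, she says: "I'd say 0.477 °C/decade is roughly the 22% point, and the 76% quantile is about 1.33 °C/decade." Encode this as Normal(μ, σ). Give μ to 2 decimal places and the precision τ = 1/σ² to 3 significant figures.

The p-quantile of Normal(μ,σ) is μ + z_p·σ, with z_{0.22} = -0.7722 and z_{0.76} = 0.7063.
Eliminate σ: μ = (z₂·x₁ − z₁·x₂)/(z₂ − z₁) = (0.7063·0.477 − (-0.7722)·1.33)/1.478 = 0.92.
Then σ = (x₂ − x₁)/(z₂ − z₁) = (1.33 − 0.477)/1.478 = 0.58.
Precision τ = 1/σ² = 1/0.5769² = 3.

μ = 0.92, τ = 3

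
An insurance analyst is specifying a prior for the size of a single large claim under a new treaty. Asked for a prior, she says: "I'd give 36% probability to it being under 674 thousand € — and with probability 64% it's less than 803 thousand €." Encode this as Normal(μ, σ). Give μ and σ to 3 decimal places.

μ = 738.500, σ = 179.937

For Normal(μ,σ), the p-quantile is μ + z_p·σ. Here z_{0.36} = -0.3585, z_{0.64} = 0.3585.
So 674 = μ − 0.3585σ and 803 = μ + 0.3585σ.
Subtracting: σ = (803 − 674)/(0.3585 − (-0.3585)) = 179.937.
Then μ = 674 − (-0.3585)·179.937 = 738.500.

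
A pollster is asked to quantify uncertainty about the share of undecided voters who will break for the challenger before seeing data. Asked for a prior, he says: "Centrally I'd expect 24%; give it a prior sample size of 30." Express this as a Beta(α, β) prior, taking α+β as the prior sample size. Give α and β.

α = 7.2, β = 22.8

Under the effective-sample-size interpretation, Beta(α, β) has prior mean α/(α+β) and prior sample size α+β.
So α+β = 30 and α/(α+β) = 0.24, giving α = 0.24·30 = 7.2 and β = 30 − 7.2 = 22.8.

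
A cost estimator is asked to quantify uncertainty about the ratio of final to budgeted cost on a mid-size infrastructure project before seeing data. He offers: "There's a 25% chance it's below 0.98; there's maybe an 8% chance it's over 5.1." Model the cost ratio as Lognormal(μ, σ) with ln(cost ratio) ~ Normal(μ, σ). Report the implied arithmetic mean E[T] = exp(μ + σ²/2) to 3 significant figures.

If T ~ Lognormal(μ,σ) then ln T ~ Normal(μ,σ), so the p-quantile of ln T is μ + z_p·σ.
ln(0.98) = -0.0202 and ln(5.1) = 1.629; z_{0.25} = -0.6745, z_{0.92} = 1.405.
σ = (1.629 − -0.0202)/(1.405 − (-0.6745)) = 0.793.
μ = -0.0202 − (-0.6745)·0.793 = 0.515.
E[T] = exp(μ + σ²/2) = exp(0.515 + 0.3146) = 2.29.

E[T] ≈ 2.29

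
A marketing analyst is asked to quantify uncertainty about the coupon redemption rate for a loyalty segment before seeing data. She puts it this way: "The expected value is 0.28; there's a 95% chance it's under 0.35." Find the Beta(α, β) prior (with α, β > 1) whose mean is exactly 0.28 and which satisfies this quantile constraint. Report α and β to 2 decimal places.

With mean 0.28 fixed, write α = 0.28s, β = 0.72s where s = α+β.
Need P(θ < 0.35) = 0.95 under Beta(0.28s, 0.72s). Normal approximation: (q−m)/√(m(1−m)/s) ≈ z_{0.95} = 1.64, so s ≈ 0.28·0.72·(1.64)²/(0.35−0.28)² = 111.3.
At s = 111.3: P(θ<0.35) ≈ 0.946. Adjusting to match 0.95 gives s ≈ 117.36.
So α = 0.28·117.36 ≈ 32.86, β = 0.72·117.36 ≈ 84.50.

α ≈ 32.86, β ≈ 84.50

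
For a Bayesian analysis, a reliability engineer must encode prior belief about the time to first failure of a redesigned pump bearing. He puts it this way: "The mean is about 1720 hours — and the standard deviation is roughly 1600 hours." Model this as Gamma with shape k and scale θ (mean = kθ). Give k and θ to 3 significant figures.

k ≈ 1.16, θ ≈ 1490

For Gamma(k, scale θ): mean = kθ, variance = kθ², so CV = 1/√k.
CV = SD/mean = 1600/1720 = 0.9302, hence k = 1/CV² = 1.16.
Then θ = mean/k = 1720/1.16 = 1490.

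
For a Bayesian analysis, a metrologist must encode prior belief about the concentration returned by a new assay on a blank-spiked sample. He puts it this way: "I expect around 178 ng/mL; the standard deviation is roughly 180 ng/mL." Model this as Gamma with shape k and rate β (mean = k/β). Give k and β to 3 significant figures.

k ≈ 0.978, β ≈ 0.00549

For Gamma(k, rate β): mean = k/β, variance = k/β², so CV = 1/√k.
CV = SD/mean = 180/178 = 1.011, hence k = 1/CV² = 0.978.
Then β = k/mean = 0.978/178 = 0.00549.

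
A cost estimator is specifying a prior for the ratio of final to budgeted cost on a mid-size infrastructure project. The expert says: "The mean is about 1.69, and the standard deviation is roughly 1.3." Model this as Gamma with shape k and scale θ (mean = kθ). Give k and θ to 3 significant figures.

For Gamma(k, scale θ): mean = kθ, variance = kθ², so CV = 1/√k.
CV = SD/mean = 1.3/1.69 = 0.7692, hence k = 1/CV² = 1.69.
Then θ = mean/k = 1.69/1.69 = 1.

k ≈ 1.69, θ ≈ 1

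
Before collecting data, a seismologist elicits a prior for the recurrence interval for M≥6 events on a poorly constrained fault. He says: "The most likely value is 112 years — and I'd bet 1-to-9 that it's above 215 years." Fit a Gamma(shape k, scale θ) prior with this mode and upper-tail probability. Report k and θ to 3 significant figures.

k ≈ 5.5, θ ≈ 24.9

Gamma(k,θ) with k>1 has mode (k−1)θ, so θ = 112/(k−1).
Need P(X < 215) = 0.9 with θ tied to k this way. Start at k = 2, θ = 112: P(X<215) ≈ 0.572.
Too low — raise k to concentrate. Iterating converges to k ≈ 5.5.
Then θ = 112/(5.5−1) ≈ 24.9.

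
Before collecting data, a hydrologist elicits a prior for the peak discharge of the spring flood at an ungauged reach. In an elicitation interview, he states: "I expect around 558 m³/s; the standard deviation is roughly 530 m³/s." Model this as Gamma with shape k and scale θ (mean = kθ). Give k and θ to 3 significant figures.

k ≈ 1.11, θ ≈ 503

For Gamma(k, scale θ): mean = kθ, variance = kθ², so CV = 1/√k.
CV = SD/mean = 530/558 = 0.9498, hence k = 1/CV² = 1.11.
Then θ = mean/k = 558/1.11 = 503.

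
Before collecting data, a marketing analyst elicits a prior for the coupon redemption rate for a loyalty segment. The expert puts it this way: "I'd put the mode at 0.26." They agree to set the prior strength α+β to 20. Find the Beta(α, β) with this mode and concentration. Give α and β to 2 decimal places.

α = 5.68, β = 14.32

For α,β > 1 the Beta mode is (α−1)/(α+β−2). With α+β = 20, the mode is (α−1)/18.
Set (α−1)/18 = 0.26 → α = 1 + 0.26·18 = 5.68.
β = 20 − α = 14.32.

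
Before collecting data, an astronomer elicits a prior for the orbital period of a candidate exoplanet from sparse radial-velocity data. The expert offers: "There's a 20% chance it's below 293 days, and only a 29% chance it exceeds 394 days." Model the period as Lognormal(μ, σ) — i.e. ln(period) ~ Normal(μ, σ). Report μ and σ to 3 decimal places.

If T ~ Lognormal(μ,σ) then ln T ~ Normal(μ,σ), so the p-quantile of ln T is μ + z_p·σ.
ln(293) = 5.68 and ln(394) = 5.976; z_{0.2} = -0.8416, z_{0.71} = 0.5534.
σ = (5.976 − 5.68)/(0.5534 − (-0.8416)) = 0.212.
μ = 5.68 − (-0.8416)·0.212 = 5.859.

μ ≈ 5.859, σ ≈ 0.212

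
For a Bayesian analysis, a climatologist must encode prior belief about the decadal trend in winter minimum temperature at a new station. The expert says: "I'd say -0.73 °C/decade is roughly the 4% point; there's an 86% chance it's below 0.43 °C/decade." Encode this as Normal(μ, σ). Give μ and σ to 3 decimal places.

μ = -0.013, σ = 0.410

For Normal(μ,σ), the p-quantile is μ + z_p·σ. Here z_{0.04} = -1.751, z_{0.86} = 1.08.
So -0.73 = μ − 1.751σ and 0.43 = μ + 1.08σ.
Subtracting: σ = (0.43 − -0.73)/(1.08 − (-1.751)) = 0.410.
Then μ = -0.73 − (-1.751)·0.410 = -0.013.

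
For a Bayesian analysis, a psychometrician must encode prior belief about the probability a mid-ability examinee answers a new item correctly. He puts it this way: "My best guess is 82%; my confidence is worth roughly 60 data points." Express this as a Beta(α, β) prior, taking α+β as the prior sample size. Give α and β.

Under the effective-sample-size interpretation, Beta(α, β) has prior mean α/(α+β) and prior sample size α+β.
So α+β = 60 and α/(α+β) = 0.82, giving α = 0.82·60 = 49.2 and β = 60 − 49.2 = 10.8.

α = 49.2, β = 10.8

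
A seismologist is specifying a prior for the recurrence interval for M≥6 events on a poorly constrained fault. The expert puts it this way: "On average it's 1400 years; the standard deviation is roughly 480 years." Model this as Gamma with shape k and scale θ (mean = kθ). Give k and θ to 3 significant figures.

k ≈ 8.51, θ ≈ 165

For Gamma(k, scale θ): mean = kθ, variance = kθ², so CV = 1/√k.
CV = SD/mean = 480/1400 = 0.3429, hence k = 1/CV² = 8.51.
Then θ = mean/k = 1400/8.51 = 165.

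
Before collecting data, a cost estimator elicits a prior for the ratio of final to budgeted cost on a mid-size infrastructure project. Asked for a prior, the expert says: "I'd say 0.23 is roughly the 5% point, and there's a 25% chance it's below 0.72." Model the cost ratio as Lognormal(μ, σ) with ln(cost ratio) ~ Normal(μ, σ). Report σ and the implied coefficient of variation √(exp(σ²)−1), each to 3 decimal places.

If T ~ Lognormal(μ,σ) then ln T ~ Normal(μ,σ), so the p-quantile of ln T is μ + z_p·σ.
ln(0.23) = -1.47 and ln(0.72) = -0.3285; z_{0.05} = -1.645, z_{0.25} = -0.6745.
σ = (-0.3285 − -1.47)/(-0.6745 − (-1.645)) = 1.176.
μ = -1.47 − (-1.645)·1.176 = 0.465.
CV = √(exp(σ²)−1) = √(exp(1.3830)−1) = 1.728.

σ ≈ 1.176, CV ≈ 1.728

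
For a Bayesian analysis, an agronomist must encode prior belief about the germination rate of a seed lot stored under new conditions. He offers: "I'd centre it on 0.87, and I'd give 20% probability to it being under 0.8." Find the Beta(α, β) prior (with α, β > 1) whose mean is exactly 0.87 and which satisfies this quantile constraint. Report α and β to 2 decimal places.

α ≈ 10.82, β ≈ 1.62

With mean 0.87 fixed, write α = 0.87s, β = 0.13s where s = α+β.
Need P(θ < 0.8) = 0.2 under Beta(0.87s, 0.13s). Normal approximation: (q−m)/√(m(1−m)/s) ≈ z_{0.2} = -0.842, so s ≈ 0.87·0.13·(-0.842)²/(0.8−0.87)² = 16.3.
At s = 16.3: P(θ<0.8) ≈ 0.181. Adjusting to match 0.2 gives s ≈ 12.44.
So α = 0.87·12.44 ≈ 10.82, β = 0.13·12.44 ≈ 1.62.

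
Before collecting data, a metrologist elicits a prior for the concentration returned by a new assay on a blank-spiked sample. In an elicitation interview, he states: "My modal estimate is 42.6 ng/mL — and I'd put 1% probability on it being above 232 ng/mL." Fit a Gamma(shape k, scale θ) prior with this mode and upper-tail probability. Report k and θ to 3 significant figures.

Gamma(k,θ) with k>1 has mode (k−1)θ, so θ = 42.6/(k−1).
Need P(X < 232) = 0.99 with θ tied to k this way. Start at k = 2, θ = 42.6: P(X<232) ≈ 0.972.
Too low — raise k to concentrate. Iterating converges to k ≈ 2.33.
Then θ = 42.6/(2.33−1) ≈ 32.

k ≈ 2.33, θ ≈ 32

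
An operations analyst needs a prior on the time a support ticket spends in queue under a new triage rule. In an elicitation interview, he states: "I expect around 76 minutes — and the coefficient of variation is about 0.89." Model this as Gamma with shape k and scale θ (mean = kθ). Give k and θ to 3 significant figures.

k ≈ 1.26, θ ≈ 60.2

For Gamma(k, scale θ): mean = kθ, variance = kθ², so CV = 1/√k.
CV = 0.89, hence k = 1/CV² = 1.26.
Then θ = mean/k = 76/1.26 = 60.2.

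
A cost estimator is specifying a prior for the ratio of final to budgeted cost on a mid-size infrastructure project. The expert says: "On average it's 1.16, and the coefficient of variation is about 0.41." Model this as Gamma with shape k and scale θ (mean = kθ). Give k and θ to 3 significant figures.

k ≈ 5.95, θ ≈ 0.195

For Gamma(k, scale θ): mean = kθ, variance = kθ², so CV = 1/√k.
CV = 0.41, hence k = 1/CV² = 5.95.
Then θ = mean/k = 1.16/5.95 = 0.195.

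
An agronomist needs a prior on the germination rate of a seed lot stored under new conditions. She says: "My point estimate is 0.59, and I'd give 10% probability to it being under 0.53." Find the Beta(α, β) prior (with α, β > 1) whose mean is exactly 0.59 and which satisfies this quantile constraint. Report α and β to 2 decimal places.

α ≈ 65.66, β ≈ 45.63

With mean 0.59 fixed, write α = 0.59s, β = 0.41s where s = α+β.
Need P(θ < 0.53) = 0.1 under Beta(0.59s, 0.41s). Normal approximation: (q−m)/√(m(1−m)/s) ≈ z_{0.1} = -1.28, so s ≈ 0.59·0.41·(-1.28)²/(0.53−0.59)² = 110.4.
At s = 110.4: P(θ<0.53) ≈ 0.101. Adjusting to match 0.1 gives s ≈ 111.30.
So α = 0.59·111.30 ≈ 65.66, β = 0.41·111.30 ≈ 45.63.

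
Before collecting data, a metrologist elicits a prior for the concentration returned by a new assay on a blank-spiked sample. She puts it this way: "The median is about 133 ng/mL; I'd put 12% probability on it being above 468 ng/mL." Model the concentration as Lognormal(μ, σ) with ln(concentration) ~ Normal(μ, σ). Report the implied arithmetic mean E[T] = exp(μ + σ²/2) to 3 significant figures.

If T ~ Lognormal(μ,σ) then ln T ~ Normal(μ,σ), so the p-quantile of ln T is μ + z_p·σ.
ln(133) = 4.89 and ln(468) = 6.148; z_{0.5} = 0, z_{0.88} = 1.175.
σ = (6.148 − 4.89)/(1.175 − (0)) = 1.071.
μ = 4.89 − (0)·1.071 = 4.890.
E[T] = exp(μ + σ²/2) = exp(4.890 + 0.5733) = 236 ng/mL.

E[T] ≈ 236 ng/mL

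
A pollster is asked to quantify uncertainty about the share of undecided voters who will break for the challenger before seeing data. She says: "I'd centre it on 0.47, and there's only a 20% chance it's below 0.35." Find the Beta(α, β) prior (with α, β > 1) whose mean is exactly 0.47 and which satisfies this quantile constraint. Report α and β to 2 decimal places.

With mean 0.47 fixed, write α = 0.47s, β = 0.53s where s = α+β.
Need P(θ < 0.35) = 0.2 under Beta(0.47s, 0.53s). Normal approximation: (q−m)/√(m(1−m)/s) ≈ z_{0.2} = -0.842, so s ≈ 0.47·0.53·(-0.842)²/(0.35−0.47)² = 12.3.
At s = 12.3: P(θ<0.35) ≈ 0.202. Adjusting to match 0.2 gives s ≈ 12.46.
So α = 0.47·12.46 ≈ 5.86, β = 0.53·12.46 ≈ 6.61.

α ≈ 5.86, β ≈ 6.61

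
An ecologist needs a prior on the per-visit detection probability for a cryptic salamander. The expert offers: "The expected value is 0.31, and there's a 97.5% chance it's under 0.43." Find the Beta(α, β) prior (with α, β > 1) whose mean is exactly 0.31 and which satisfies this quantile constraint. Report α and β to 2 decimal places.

α ≈ 19.06, β ≈ 42.43

With mean 0.31 fixed, write α = 0.31s, β = 0.69s where s = α+β.
Need P(θ < 0.43) = 0.975 under Beta(0.31s, 0.69s). Normal approximation: (q−m)/√(m(1−m)/s) ≈ z_{0.975} = 1.96, so s ≈ 0.31·0.69·(1.96)²/(0.43−0.31)² = 57.1.
At s = 57.1: P(θ<0.43) ≈ 0.971. Adjusting to match 0.975 gives s ≈ 61.50.
So α = 0.31·61.50 ≈ 19.06, β = 0.69·61.50 ≈ 42.43.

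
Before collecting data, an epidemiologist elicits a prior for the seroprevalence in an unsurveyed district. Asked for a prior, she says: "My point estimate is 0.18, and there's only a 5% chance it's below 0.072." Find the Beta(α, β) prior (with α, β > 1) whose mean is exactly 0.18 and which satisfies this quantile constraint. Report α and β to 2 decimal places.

With mean 0.18 fixed, write α = 0.18s, β = 0.82s where s = α+β.
Need P(θ < 0.072) = 0.05 under Beta(0.18s, 0.82s). Normal approximation: (q−m)/√(m(1−m)/s) ≈ z_{0.05} = -1.64, so s ≈ 0.18·0.82·(-1.64)²/(0.072−0.18)² = 34.2.
At s = 34.2: P(θ<0.072) ≈ 0.024. Adjusting to match 0.05 gives s ≈ 24.92.
So α = 0.18·24.92 ≈ 4.48, β = 0.82·24.92 ≈ 20.43.

α ≈ 4.48, β ≈ 20.43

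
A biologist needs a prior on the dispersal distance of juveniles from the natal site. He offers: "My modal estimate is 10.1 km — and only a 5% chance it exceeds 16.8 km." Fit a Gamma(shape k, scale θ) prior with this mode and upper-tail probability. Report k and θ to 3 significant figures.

k ≈ 11.8, θ ≈ 0.936

Gamma(k,θ) with k>1 has mode (k−1)θ, so θ = 10.1/(k−1).
Need P(X < 16.8) = 0.95 with θ tied to k this way. Start at k = 2, θ = 10.1: P(X<16.8) ≈ 0.495.
Too low — raise k to concentrate. Iterating converges to k ≈ 11.8.
Then θ = 10.1/(11.8−1) ≈ 0.936.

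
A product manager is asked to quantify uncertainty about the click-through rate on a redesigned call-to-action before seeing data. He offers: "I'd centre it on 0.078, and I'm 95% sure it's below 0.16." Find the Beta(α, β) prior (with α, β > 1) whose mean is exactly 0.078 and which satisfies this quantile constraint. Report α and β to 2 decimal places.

α ≈ 2.91, β ≈ 34.41

With mean 0.078 fixed, write α = 0.078s, β = 0.922s where s = α+β.
Need P(θ < 0.16) = 0.95 under Beta(0.078s, 0.922s). Normal approximation: (q−m)/√(m(1−m)/s) ≈ z_{0.95} = 1.64, so s ≈ 0.078·0.922·(1.64)²/(0.16−0.078)² = 28.9.
At s = 28.9: P(θ<0.16) ≈ 0.932. Adjusting to match 0.95 gives s ≈ 37.32.
So α = 0.078·37.32 ≈ 2.91, β = 0.922·37.32 ≈ 34.41.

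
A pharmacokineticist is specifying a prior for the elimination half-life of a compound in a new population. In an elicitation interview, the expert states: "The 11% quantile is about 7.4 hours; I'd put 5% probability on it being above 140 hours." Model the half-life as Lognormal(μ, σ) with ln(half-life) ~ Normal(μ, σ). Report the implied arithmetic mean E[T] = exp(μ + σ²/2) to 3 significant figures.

If T ~ Lognormal(μ,σ) then ln T ~ Normal(μ,σ), so the p-quantile of ln T is μ + z_p·σ.
ln(7.4) = 2.001 and ln(140) = 4.942; z_{0.11} = -1.227, z_{0.95} = 1.645.
σ = (4.942 − 2.001)/(1.645 − (-1.227)) = 1.024.
μ = 2.001 − (-1.227)·1.024 = 3.257.
E[T] = exp(μ + σ²/2) = exp(3.257 + 0.5242) = 43.9 hours.

E[T] ≈ 43.9 hours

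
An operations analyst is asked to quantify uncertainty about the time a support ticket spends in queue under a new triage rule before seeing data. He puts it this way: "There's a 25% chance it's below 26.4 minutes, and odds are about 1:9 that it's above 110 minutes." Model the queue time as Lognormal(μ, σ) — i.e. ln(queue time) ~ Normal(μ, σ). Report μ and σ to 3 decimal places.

μ ≈ 3.765, σ ≈ 0.730

If T ~ Lognormal(μ,σ) then ln T ~ Normal(μ,σ), so the p-quantile of ln T is μ + z_p·σ.
ln(26.4) = 3.273 and ln(110) = 4.7; z_{0.25} = -0.6745, z_{0.9} = 1.282.
σ = (4.7 − 3.273)/(1.282 − (-0.6745)) = 0.730.
μ = 3.273 − (-0.6745)·0.730 = 3.765.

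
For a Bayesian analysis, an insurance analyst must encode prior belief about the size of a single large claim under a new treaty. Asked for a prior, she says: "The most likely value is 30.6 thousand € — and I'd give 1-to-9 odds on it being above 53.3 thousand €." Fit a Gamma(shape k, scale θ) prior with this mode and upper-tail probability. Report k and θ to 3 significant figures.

Gamma(k,θ) with k>1 has mode (k−1)θ, so θ = 30.6/(k−1).
Need P(X < 53.3) = 0.9 with θ tied to k this way. Start at k = 2, θ = 30.6: P(X<53.3) ≈ 0.520.
Too low — raise k to concentrate. Iterating converges to k ≈ 7.16.
Then θ = 30.6/(7.16−1) ≈ 4.96.

k ≈ 7.16, θ ≈ 4.96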